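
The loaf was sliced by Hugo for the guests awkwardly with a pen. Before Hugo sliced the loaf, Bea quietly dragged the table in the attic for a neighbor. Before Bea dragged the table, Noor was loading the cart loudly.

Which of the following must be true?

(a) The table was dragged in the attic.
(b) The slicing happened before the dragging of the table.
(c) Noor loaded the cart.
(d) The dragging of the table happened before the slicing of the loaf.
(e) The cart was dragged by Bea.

(a), (d)

(a) Entailed — the original entails any weakening of itself; this just drops 'for a neighbor', 'quietly' and generalizes the agent.
(b) Not entailed — the narrative places the dragging before the slicing, not after.
(c) Not entailed — 'was loading' is progressive on an accomplishment; it does not entail the completed 'loaded'.
(d) Entailed — the narrative places the dragging before the slicing.
(e) Not entailed — Bea dragged the table, not the cart; the cart belongs to the loading event.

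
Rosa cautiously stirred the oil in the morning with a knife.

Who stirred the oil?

'Rosa' marks the agent of the stirring event.

Rosa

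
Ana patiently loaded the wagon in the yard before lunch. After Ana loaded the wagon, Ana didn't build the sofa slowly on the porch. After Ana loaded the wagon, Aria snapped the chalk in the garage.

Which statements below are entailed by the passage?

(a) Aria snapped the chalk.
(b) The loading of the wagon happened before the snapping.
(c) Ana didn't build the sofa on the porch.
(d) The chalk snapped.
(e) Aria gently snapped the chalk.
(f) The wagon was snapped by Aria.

(a), (b), (d)

(a) Entailed — the original entails any weakening of itself; this just drops 'in the garage'.
(b) Entailed — the narrative places the loading before the snapping.
(c) Not entailed — dropping 'slowly' under negation is not valid — the original leaves open that Ana built the sofa some other way.
(d) Entailed — 'Aria snapped the chalk' is causative; it entails the inchoative 'the chalk snapped'.
(e) Not entailed — 'gently' adds information not in the original event.
(f) Not entailed — Aria snapped the chalk, not the wagon; the wagon belongs to the loading event.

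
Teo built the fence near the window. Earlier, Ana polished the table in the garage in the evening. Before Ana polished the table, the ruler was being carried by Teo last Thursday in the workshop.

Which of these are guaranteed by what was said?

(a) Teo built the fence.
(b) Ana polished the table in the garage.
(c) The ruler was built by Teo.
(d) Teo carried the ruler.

(a), (b), (d)

(a) Entailed — dropping 'near the window' leaves a sub-description the original still satisfies.
(b) Entailed — every conjunct here is already in the original polishing event.
(c) Not entailed — Teo built the fence, not the ruler; the ruler belongs to the carrying event.
(d) Entailed — 'carry' is an activity; 'was carrying' entails that some carrying happened, so 'carried' holds.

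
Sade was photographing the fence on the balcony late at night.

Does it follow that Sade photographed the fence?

'was photographing' is progressive; for an accomplishment like 'photograph the fence', it doesn't entail completion.

no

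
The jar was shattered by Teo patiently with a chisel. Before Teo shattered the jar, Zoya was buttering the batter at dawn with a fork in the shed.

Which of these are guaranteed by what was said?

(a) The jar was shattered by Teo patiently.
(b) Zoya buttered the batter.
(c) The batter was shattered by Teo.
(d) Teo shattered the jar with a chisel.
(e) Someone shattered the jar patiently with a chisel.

(a) Entailed — dropping 'with a chisel' leaves a sub-description the original still satisfies.
(b) Not entailed — 'was buttering' is progressive on an accomplishment; it does not entail the completed 'buttered'.
(c) Not entailed — Teo shattered the jar, not the batter; the batter belongs to the buttering event.
(d) Entailed — the original entails any weakening of itself; this just drops 'patiently'.
(e) Entailed — the original entails any weakening of itself; this just generalizes the agent.

(a), (d), (e)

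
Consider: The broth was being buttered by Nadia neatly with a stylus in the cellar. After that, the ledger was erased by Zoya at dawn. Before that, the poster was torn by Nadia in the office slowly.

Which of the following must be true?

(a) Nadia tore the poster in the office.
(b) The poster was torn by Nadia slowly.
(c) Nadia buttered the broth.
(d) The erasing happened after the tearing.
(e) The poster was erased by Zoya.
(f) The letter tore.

(a) Entailed — this follows by dropping conjuncts from the tearing event's description.
(b) Entailed — this follows by dropping conjuncts from the tearing event's description.
(c) Not entailed — 'was buttering' is progressive on an accomplishment; it does not entail the completed 'buttered'.
(d) Entailed — the narrative places the tearing before the erasing.
(e) Not entailed — Zoya erased the ledger, not the poster; the poster belongs to the tearing event.
(f) Not entailed — the poster is what tore, not the letter.

(a), (b), (d)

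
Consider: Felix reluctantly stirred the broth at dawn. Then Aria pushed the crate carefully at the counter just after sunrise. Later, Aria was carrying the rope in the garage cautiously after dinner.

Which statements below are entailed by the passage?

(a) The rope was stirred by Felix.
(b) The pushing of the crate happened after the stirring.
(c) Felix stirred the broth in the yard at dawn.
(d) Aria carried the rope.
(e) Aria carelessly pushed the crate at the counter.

(a) Not entailed — Felix stirred the broth, not the rope; the rope belongs to the carrying event.
(b) Entailed — the narrative places the stirring before the pushing.
(c) Not entailed — 'in the yard' adds information not in the original event.
(d) Entailed — 'carry' is an activity; 'was carrying' entails that some carrying happened, so 'carried' holds.
(e) Not entailed — 'carelessly' adds a manner not in (and inconsistent with) the original.

(b), (d)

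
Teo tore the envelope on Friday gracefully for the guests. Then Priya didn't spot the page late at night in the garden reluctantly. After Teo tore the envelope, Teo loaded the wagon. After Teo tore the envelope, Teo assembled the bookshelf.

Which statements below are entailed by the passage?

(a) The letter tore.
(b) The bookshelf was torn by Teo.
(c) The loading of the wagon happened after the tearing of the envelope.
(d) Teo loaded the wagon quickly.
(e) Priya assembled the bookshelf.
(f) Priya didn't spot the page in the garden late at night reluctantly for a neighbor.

(a) Not entailed — the envelope is what tore, not the letter.
(b) Not entailed — Teo tore the envelope, not the bookshelf; the bookshelf belongs to the assembling event.
(c) Entailed — the narrative places the tearing before the loading.
(d) Not entailed — 'quickly' adds information not in the original event.
(e) Not entailed — the passage has Teo assembling the bookshelf, not Priya.
(f) Entailed — under negation, adding a further restriction is entailed: if no such spotting event occurred, none occurred for a neighbor either.

(c), (f)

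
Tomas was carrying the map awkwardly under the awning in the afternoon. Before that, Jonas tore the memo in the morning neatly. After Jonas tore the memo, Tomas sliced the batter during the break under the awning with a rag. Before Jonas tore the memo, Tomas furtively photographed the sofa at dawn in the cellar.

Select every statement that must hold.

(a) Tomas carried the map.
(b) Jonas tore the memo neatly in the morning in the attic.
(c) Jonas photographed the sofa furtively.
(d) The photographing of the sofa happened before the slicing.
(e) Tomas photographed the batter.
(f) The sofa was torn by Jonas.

(a), (d)

(a) Entailed — 'carry' is an activity; 'was carrying' entails that some carrying happened, so 'carried' holds.
(b) Not entailed — 'in the attic' adds information not in the original event.
(c) Not entailed — the passage has Tomas photographing the sofa, not Jonas.
(d) Entailed — the narrative places the photographing before the slicing.
(e) Not entailed — Tomas photographed the sofa, not the batter; the batter belongs to the slicing event.
(f) Not entailed — Jonas tore the memo, not the sofa; the sofa belongs to the photographing event.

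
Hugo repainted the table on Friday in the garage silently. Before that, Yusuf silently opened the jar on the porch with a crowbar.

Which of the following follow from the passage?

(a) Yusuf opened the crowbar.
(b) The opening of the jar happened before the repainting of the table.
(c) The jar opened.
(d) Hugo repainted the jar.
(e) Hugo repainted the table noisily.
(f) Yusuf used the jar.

(a) Not entailed — the crowbar is the instrument, not what was opened.
(b) Entailed — the narrative places the opening before the repainting.
(c) Entailed — 'Yusuf opened the jar' is causative; it entails the inchoative 'the jar opened'.
(d) Not entailed — Hugo repainted the table, not the jar; the jar belongs to the opening event.
(e) Not entailed — 'noisily' adds a manner not in (and inconsistent with) the original.
(f) Not entailed — the jar is the patient, not an instrument — Yusuf used a crowbar.

(b), (c)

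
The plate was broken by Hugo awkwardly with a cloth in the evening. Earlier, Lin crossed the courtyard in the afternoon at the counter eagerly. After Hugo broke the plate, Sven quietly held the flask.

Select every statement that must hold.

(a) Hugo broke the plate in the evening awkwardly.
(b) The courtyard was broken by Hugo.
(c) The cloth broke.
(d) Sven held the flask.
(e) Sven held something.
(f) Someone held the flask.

(a), (d), (e), (f)

(a) Entailed — every conjunct here is already in the original breaking event.
(b) Not entailed — Hugo broke the plate, not the courtyard; the courtyard belongs to the crossing event.
(c) Not entailed — the plate is what broke, not the cloth.
(d) Entailed — this follows by dropping conjuncts from the holding event's description.
(e) Entailed — dropping 'quietly' and generalizing the patient leaves a sub-description the original still satisfies.
(f) Entailed — dropping 'quietly' and generalizing the agent leaves a sub-description the original still satisfies.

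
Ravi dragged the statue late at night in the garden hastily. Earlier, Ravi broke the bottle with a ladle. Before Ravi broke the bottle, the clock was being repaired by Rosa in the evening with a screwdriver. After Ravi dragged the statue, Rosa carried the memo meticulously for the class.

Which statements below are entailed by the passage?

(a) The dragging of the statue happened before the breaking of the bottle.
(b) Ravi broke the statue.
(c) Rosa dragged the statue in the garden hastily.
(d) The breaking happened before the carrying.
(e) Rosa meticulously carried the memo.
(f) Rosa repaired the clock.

(a) Not entailed — the narrative places the breaking before the dragging, not after.
(b) Not entailed — Ravi broke the bottle, not the statue; the statue belongs to the dragging event.
(c) Not entailed — the passage has Ravi dragging the statue, not Rosa.
(d) Entailed — the narrative places the breaking before the carrying.
(e) Entailed — every conjunct here is already in the original carrying event.
(f) Not entailed — 'was repairing' is progressive on an accomplishment; it does not entail the completed 'repaired'.

(d), (e)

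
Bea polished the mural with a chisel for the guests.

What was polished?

the mural

'the mural' marks the patient of the polishing event.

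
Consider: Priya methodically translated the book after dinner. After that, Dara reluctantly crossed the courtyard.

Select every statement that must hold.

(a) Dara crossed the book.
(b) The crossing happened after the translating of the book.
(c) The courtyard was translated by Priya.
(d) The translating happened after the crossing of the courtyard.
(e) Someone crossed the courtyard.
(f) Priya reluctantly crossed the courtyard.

(a) Not entailed — Dara crossed the courtyard, not the book; the book belongs to the translating event.
(b) Entailed — the narrative places the translating before the crossing.
(c) Not entailed — Priya translated the book, not the courtyard; the courtyard belongs to the crossing event.
(d) Not entailed — the narrative places the translating before the crossing, not after.
(e) Entailed — dropping 'reluctantly' and generalizing the agent leaves a sub-description the original still satisfies.
(f) Not entailed — the passage has Dara crossing the courtyard, not Priya.

(b), (e)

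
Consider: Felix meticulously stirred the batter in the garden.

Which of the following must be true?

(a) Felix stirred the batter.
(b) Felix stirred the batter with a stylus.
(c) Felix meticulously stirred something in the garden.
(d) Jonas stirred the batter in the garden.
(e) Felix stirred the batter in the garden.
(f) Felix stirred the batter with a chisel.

(a) Entailed — dropping 'in the garden', 'meticulously' leaves a sub-description the original still satisfies.
(b) Not entailed — 'with a stylus' adds information not in the original event.
(c) Entailed — the original entails any weakening of itself; this just generalizes the patient.
(d) Not entailed — the passage has Felix stirring the batter, not Jonas.
(e) Entailed — the original entails any weakening of itself; this just drops 'meticulously'.
(f) Not entailed — 'with a chisel' adds information not in the original event.

(a), (c), (e)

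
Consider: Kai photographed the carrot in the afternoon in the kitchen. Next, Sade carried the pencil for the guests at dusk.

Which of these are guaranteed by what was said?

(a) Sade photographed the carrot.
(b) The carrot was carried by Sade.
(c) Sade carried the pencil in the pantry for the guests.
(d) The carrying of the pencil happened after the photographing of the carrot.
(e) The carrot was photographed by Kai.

(a) Not entailed — the passage has Kai photographing the carrot, not Sade.
(b) Not entailed — Sade carried the pencil, not the carrot; the carrot belongs to the photographing event.
(c) Not entailed — 'in the pantry' adds information not in the original event.
(d) Entailed — the narrative places the photographing before the carrying.
(e) Entailed — the original entails any weakening of itself; this just drops 'in the kitchen', 'in the afternoon'.

(d), (e)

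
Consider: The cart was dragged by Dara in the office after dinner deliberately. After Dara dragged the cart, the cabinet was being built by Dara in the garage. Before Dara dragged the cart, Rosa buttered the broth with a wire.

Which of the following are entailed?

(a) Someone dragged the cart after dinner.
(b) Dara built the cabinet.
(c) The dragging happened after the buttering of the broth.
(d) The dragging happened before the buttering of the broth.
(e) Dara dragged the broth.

(a) Entailed — this follows by dropping conjuncts from the dragging event's description.
(b) Not entailed — 'was building' is progressive on an accomplishment; it does not entail the completed 'built'.
(c) Entailed — the narrative places the buttering before the dragging.
(d) Not entailed — the narrative places the buttering before the dragging, not after.
(e) Not entailed — Dara dragged the cart, not the broth; the broth belongs to the buttering event.

(a), (c)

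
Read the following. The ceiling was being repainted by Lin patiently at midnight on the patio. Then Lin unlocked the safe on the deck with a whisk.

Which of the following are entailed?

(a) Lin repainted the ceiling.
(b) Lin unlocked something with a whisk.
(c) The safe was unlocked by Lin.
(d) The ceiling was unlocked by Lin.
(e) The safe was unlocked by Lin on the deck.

(a) Not entailed — 'was repainting' is progressive on an accomplishment; it does not entail the completed 'repainted'.
(b) Entailed — dropping 'on the deck' and generalizing the patient leaves a sub-description the original still satisfies.
(c) Entailed — dropping 'with a whisk', 'on the deck' leaves a sub-description the original still satisfies.
(d) Not entailed — Lin unlocked the safe, not the ceiling; the ceiling belongs to the repainting event.
(e) Entailed — the original entails any weakening of itself; this just drops 'with a whisk'.

(b), (c), (e)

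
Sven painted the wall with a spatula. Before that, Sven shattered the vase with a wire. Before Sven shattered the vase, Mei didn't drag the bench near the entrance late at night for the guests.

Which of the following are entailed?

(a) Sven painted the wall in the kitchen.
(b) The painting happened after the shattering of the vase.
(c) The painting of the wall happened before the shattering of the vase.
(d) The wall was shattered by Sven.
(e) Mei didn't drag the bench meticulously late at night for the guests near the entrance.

(b), (e)

(a) Not entailed — 'in the kitchen' adds information not in the original event.
(b) Entailed — the narrative places the shattering before the painting.
(c) Not entailed — the narrative places the shattering before the painting, not after.
(d) Not entailed — Sven shattered the vase, not the wall; the wall belongs to the painting event.
(e) Entailed — under negation, adding a further restriction is entailed: if no such dragging event occurred, none occurred meticulously either.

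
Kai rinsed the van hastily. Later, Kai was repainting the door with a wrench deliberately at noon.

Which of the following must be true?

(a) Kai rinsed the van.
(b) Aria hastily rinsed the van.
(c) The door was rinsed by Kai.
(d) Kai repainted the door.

(a)

(a) Entailed — every conjunct here is already in the original rinsing event.
(b) Not entailed — the passage has Kai rinsing the van, not Aria.
(c) Not entailed — Kai rinsed the van, not the door; the door belongs to the repainting event.
(d) Not entailed — 'was repainting' is progressive on an accomplishment; it does not entail the completed 'repainted'.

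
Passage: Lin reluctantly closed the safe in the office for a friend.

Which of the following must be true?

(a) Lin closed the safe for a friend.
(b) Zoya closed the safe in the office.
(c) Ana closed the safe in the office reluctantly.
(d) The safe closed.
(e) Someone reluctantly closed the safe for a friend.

(a), (d), (e)

(a) Entailed — dropping 'in the office', 'reluctantly' leaves a sub-description the original still satisfies.
(b) Not entailed — the passage has Lin closing the safe, not Zoya.
(c) Not entailed — the passage has Lin closing the safe, not Ana.
(d) Entailed — 'Lin closed the safe' is causative; it entails the inchoative 'the safe closed'.
(e) Entailed — every conjunct here is already in the original closing event.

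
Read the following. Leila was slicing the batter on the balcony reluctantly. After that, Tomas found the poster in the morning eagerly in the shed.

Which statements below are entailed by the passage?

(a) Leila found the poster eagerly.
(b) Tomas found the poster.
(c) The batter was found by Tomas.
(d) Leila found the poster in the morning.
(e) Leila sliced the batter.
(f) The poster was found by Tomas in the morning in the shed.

(a) Not entailed — the passage has Tomas finding the poster, not Leila.
(b) Entailed — the original entails any weakening of itself; this just drops 'in the morning', 'in the shed', 'eagerly'.
(c) Not entailed — Tomas found the poster, not the batter; the batter belongs to the slicing event.
(d) Not entailed — the passage has Tomas finding the poster, not Leila.
(e) Not entailed — 'was slicing' is progressive on an accomplishment; it does not entail the completed 'sliced'.
(f) Entailed — dropping 'eagerly' leaves a sub-description the original still satisfies.

(b), (f)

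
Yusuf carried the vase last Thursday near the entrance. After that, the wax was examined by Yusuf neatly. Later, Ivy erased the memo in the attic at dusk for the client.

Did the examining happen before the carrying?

no

The narrative orders the carrying before the examining.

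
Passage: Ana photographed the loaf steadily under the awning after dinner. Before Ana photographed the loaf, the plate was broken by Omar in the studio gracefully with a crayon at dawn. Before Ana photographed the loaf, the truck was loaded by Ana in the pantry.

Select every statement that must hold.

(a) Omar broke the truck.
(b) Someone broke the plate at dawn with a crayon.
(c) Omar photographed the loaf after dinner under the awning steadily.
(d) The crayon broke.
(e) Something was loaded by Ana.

(a) Not entailed — Omar broke the plate, not the truck; the truck belongs to the loading event.
(b) Entailed — every conjunct here is already in the original breaking event.
(c) Not entailed — the passage has Ana photographing the loaf, not Omar.
(d) Not entailed — the plate is what broke, not the crayon.
(e) Entailed — dropping 'in the pantry' and generalizing the patient leaves a sub-description the original still satisfies.

(b), (e)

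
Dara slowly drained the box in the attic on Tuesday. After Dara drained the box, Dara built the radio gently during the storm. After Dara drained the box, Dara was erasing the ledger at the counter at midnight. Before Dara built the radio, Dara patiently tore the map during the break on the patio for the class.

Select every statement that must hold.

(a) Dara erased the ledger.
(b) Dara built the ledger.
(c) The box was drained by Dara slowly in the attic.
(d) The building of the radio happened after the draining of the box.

(a) Not entailed — 'was erasing' is progressive on an accomplishment; it does not entail the completed 'erased'.
(b) Not entailed — Dara built the radio, not the ledger; the ledger belongs to the erasing event.
(c) Entailed — dropping 'on Tuesday' leaves a sub-description the original still satisfies.
(d) Entailed — the narrative places the draining before the building.

(c), (d)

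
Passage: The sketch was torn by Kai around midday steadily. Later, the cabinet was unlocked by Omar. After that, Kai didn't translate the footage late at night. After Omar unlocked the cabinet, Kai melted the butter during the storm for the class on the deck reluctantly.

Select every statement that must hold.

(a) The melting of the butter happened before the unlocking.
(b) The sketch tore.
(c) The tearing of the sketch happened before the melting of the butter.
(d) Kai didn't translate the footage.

(a) Not entailed — the narrative places the unlocking before the melting, not after.
(b) Entailed — 'Kai tore the sketch' is causative; it entails the inchoative 'the sketch tore'.
(c) Entailed — the narrative places the tearing before the melting.
(d) Not entailed — dropping 'late at night' under negation is not valid — the original leaves open that Kai translated the footage some other way.

(b), (c)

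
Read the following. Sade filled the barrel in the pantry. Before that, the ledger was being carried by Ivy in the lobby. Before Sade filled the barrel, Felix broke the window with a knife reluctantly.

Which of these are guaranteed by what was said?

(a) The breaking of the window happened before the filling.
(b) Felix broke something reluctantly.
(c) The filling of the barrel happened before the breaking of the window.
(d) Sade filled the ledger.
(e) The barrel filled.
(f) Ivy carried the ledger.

(a), (b), (e), (f)

(a) Entailed — the narrative places the breaking before the filling.
(b) Entailed — this follows by dropping conjuncts from the breaking event's description.
(c) Not entailed — the narrative places the breaking before the filling, not after.
(d) Not entailed — Sade filled the barrel, not the ledger; the ledger belongs to the carrying event.
(e) Entailed — 'Sade filled the barrel' is causative; it entails the inchoative 'the barrel filled'.
(f) Entailed — 'carry' is an activity; 'was carrying' entails that some carrying happened, so 'carried' holds.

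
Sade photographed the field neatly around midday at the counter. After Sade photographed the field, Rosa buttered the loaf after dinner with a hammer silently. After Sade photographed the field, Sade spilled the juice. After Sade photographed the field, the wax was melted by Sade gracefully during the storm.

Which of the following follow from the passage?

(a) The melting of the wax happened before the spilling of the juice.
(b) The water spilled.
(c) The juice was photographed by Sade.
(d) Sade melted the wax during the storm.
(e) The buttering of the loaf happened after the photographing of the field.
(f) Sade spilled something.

(a) Not entailed — the narrative doesn't order the melting relative to the spilling.
(b) Not entailed — the juice is what spilled, not the water.
(c) Not entailed — Sade photographed the field, not the juice; the juice belongs to the spilling event.
(d) Entailed — this follows by dropping conjuncts from the melting event's description.
(e) Entailed — the narrative places the photographing before the buttering.
(f) Entailed — this follows by dropping conjuncts from the spilling event's description.

(d), (e), (f)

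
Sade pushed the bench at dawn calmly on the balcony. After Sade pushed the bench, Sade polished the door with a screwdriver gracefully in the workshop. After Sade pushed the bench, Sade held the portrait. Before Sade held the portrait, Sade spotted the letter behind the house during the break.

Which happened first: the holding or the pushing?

the pushing

The connectives place the pushing before the holding.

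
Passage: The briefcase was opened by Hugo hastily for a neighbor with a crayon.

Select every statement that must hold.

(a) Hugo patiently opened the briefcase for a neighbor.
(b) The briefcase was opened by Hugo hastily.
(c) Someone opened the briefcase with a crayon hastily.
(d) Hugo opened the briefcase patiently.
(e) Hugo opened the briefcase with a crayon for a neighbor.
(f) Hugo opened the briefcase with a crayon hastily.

(b), (c), (e), (f)

(a) Not entailed — 'patiently' adds a manner not in (and inconsistent with) the original.
(b) Entailed — dropping 'for a neighbor', 'with a crayon' leaves a sub-description the original still satisfies.
(c) Entailed — the original entails any weakening of itself; this just drops 'for a neighbor' and generalizes the agent.
(d) Not entailed — 'patiently' adds a manner not in (and inconsistent with) the original.
(e) Entailed — the original entails any weakening of itself; this just drops 'hastily'.
(f) Entailed — every conjunct here is already in the original opening event.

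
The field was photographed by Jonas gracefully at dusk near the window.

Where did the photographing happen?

'near the window' marks the location of the photographing event.

near the window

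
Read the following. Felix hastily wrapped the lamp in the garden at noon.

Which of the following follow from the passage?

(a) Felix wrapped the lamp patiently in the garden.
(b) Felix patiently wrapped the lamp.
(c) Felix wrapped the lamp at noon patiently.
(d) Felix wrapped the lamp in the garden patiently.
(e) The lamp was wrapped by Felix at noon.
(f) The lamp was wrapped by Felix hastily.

(e), (f)

(a) Not entailed — 'patiently' adds a manner not in (and inconsistent with) the original.
(b) Not entailed — 'patiently' adds a manner not in (and inconsistent with) the original.
(c) Not entailed — 'patiently' adds a manner not in (and inconsistent with) the original.
(d) Not entailed — 'patiently' adds a manner not in (and inconsistent with) the original.
(e) Entailed — every conjunct here is already in the original wrapping event.
(f) Entailed — dropping 'in the garden', 'at noon' leaves a sub-description the original still satisfies.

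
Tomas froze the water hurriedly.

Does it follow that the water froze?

yes

'Tomas froze the water' is the causative; it entails the inchoative 'the water froze'.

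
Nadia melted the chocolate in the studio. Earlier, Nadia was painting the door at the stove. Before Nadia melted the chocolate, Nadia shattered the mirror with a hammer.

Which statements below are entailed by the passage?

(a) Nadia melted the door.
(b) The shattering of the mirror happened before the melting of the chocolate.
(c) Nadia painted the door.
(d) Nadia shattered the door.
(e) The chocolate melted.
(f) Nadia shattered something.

(b), (e), (f)

(a) Not entailed — Nadia melted the chocolate, not the door; the door belongs to the painting event.
(b) Entailed — the narrative places the shattering before the melting.
(c) Not entailed — 'was painting' is progressive on an accomplishment; it does not entail the completed 'painted'.
(d) Not entailed — Nadia shattered the mirror, not the door; the door belongs to the painting event.
(e) Entailed — 'Nadia melted the chocolate' is causative; it entails the inchoative 'the chocolate melted'.
(f) Entailed — every conjunct here is already in the original shattering event.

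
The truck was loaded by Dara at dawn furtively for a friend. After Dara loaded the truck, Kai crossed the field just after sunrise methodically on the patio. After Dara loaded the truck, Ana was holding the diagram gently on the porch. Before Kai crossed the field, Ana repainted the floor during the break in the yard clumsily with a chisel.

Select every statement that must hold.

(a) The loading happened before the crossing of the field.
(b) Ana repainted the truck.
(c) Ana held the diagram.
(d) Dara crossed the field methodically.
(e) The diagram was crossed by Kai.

(a), (c)

(a) Entailed — the narrative places the loading before the crossing.
(b) Not entailed — Ana repainted the floor, not the truck; the truck belongs to the loading event.
(c) Entailed — 'hold' is an activity; 'was holding' entails that some holding happened, so 'held' holds.
(d) Not entailed — the passage has Kai crossing the field, not Dara.
(e) Not entailed — Kai crossed the field, not the diagram; the diagram belongs to the holding event.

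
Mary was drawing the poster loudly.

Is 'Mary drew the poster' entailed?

'was drawing' is progressive; for an accomplishment like 'draw the poster', it doesn't entail completion.

no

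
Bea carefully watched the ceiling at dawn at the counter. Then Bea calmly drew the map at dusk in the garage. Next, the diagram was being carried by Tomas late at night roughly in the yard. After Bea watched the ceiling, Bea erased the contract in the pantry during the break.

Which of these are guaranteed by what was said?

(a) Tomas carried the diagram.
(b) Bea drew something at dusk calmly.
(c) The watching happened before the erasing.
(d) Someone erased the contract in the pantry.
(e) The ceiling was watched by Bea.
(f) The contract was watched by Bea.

(a) Entailed — 'carry' is an activity; 'was carrying' entails that some carrying happened, so 'carried' holds.
(b) Entailed — dropping 'in the garage' and generalizing the patient leaves a sub-description the original still satisfies.
(c) Entailed — the narrative places the watching before the erasing.
(d) Entailed — every conjunct here is already in the original erasing event.
(e) Entailed — the original entails any weakening of itself; this just drops 'carefully', 'at dawn', 'at the counter'.
(f) Not entailed — Bea watched the ceiling, not the contract; the contract belongs to the erasing event.

(a), (b), (c), (d), (e)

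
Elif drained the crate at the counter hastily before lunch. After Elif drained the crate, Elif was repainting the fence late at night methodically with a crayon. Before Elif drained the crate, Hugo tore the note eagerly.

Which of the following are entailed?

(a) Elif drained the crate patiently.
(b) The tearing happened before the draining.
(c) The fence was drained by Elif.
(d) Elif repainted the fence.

(b)

(a) Not entailed — 'patiently' adds a manner not in (and inconsistent with) the original.
(b) Entailed — the narrative places the tearing before the draining.
(c) Not entailed — Elif drained the crate, not the fence; the fence belongs to the repainting event.
(d) Not entailed — 'was repainting' is progressive on an accomplishment; it does not entail the completed 'repainted'.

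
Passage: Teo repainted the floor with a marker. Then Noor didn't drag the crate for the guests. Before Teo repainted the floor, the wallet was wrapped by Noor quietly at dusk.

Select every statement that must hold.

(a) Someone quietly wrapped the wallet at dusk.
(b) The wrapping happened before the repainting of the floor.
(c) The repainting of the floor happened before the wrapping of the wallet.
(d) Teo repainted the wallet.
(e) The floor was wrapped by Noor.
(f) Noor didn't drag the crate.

(a) Entailed — this follows by dropping conjuncts from the wrapping event's description.
(b) Entailed — the narrative places the wrapping before the repainting.
(c) Not entailed — the narrative places the wrapping before the repainting, not after.
(d) Not entailed — Teo repainted the floor, not the wallet; the wallet belongs to the wrapping event.
(e) Not entailed — Noor wrapped the wallet, not the floor; the floor belongs to the repainting event.
(f) Not entailed — dropping 'for the guests' under negation is not valid — the original leaves open that Noor dragged the crate some other way.

(a), (b)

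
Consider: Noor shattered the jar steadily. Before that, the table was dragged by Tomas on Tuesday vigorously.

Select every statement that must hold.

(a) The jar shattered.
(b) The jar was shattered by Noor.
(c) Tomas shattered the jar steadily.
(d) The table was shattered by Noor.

(a) Entailed — 'Noor shattered the jar' is causative; it entails the inchoative 'the jar shattered'.
(b) Entailed — every conjunct here is already in the original shattering event.
(c) Not entailed — the passage has Noor shattering the jar, not Tomas.
(d) Not entailed — Noor shattered the jar, not the table; the table belongs to the dragging event.

(a), (b)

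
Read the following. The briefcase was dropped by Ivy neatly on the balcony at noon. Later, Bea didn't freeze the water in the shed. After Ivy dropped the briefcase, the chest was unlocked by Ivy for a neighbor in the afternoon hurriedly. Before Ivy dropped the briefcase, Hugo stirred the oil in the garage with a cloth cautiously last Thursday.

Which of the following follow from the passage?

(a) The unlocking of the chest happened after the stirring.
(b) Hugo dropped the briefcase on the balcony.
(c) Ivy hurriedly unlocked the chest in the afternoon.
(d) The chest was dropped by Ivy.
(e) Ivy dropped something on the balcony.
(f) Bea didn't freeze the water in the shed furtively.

(a) Entailed — the narrative places the stirring before the unlocking.
(b) Not entailed — the passage has Ivy dropping the briefcase, not Hugo.
(c) Entailed — this follows by dropping conjuncts from the unlocking event's description.
(d) Not entailed — Ivy dropped the briefcase, not the chest; the chest belongs to the unlocking event.
(e) Entailed — every conjunct here is already in the original dropping event.
(f) Entailed — under negation, adding a further restriction is entailed: if no such freezing event occurred, none occurred furtively either.

(a), (c), (e), (f)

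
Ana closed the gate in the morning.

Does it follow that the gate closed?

yes

'Ana closed the gate' is the causative; it entails the inchoative 'the gate closed'.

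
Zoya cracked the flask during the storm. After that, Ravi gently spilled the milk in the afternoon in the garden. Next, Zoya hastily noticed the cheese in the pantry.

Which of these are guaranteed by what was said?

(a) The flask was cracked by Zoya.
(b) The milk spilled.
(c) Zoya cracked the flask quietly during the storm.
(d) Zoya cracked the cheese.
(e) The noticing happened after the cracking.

(a), (b), (e)

(a) Entailed — every conjunct here is already in the original cracking event.
(b) Entailed — 'Ravi spilled the milk' is causative; it entails the inchoative 'the milk spilled'.
(c) Not entailed — 'quietly' adds information not in the original event.
(d) Not entailed — Zoya cracked the flask, not the cheese; the cheese belongs to the noticing event.
(e) Entailed — the narrative places the cracking before the noticing.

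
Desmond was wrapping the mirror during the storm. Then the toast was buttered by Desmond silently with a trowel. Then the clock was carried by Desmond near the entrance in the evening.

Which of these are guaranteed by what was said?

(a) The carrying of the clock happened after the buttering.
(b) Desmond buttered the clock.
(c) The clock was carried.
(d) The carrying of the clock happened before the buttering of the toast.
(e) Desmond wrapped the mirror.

(a), (c)

(a) Entailed — the narrative places the buttering before the carrying.
(b) Not entailed — Desmond buttered the toast, not the clock; the clock belongs to the carrying event.
(c) Entailed — every conjunct here is already in the original carrying event.
(d) Not entailed — the narrative places the buttering before the carrying, not after.
(e) Not entailed — 'was wrapping' is progressive on an accomplishment; it does not entail the completed 'wrapped'.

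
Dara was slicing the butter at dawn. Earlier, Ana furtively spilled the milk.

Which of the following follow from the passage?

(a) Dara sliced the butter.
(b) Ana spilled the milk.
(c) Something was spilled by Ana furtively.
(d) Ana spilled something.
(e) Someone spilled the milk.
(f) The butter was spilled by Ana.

(b), (c), (d), (e)

(a) Not entailed — 'was slicing' is progressive on an accomplishment; it does not entail the completed 'sliced'.
(b) Entailed — dropping 'furtively' leaves a sub-description the original still satisfies.
(c) Entailed — generalizing the patient leaves a sub-description the original still satisfies.
(d) Entailed — the original entails any weakening of itself; this just drops 'furtively' and generalizes the patient.
(e) Entailed — this follows by dropping conjuncts from the spilling event's description.
(f) Not entailed — Ana spilled the milk, not the butter; the butter belongs to the slicing event.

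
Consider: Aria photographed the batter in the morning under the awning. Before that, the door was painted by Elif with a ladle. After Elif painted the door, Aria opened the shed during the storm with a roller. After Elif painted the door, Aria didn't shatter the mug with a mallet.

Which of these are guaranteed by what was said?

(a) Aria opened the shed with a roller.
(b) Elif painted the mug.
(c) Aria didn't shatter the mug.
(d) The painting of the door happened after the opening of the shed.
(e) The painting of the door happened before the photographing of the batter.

(a) Entailed — every conjunct here is already in the original opening event.
(b) Not entailed — Elif painted the door, not the mug; the mug belongs to the shattering event.
(c) Not entailed — dropping 'with a mallet' under negation is not valid — the original leaves open that Aria shattered the mug some other way.
(d) Not entailed — the narrative places the painting before the opening, not after.
(e) Entailed — the narrative places the painting before the photographing.

(a), (e)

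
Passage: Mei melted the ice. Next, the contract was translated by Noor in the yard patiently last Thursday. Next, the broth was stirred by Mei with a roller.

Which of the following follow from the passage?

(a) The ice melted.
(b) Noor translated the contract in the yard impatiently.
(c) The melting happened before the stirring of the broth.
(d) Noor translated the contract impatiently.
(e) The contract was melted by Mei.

(a), (c)

(a) Entailed — 'Mei melted the ice' is causative; it entails the inchoative 'the ice melted'.
(b) Not entailed — 'impatiently' adds a manner not in (and inconsistent with) the original.
(c) Entailed — the narrative places the melting before the stirring.
(d) Not entailed — 'impatiently' adds a manner not in (and inconsistent with) the original.
(e) Not entailed — Mei melted the ice, not the contract; the contract belongs to the translating event.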